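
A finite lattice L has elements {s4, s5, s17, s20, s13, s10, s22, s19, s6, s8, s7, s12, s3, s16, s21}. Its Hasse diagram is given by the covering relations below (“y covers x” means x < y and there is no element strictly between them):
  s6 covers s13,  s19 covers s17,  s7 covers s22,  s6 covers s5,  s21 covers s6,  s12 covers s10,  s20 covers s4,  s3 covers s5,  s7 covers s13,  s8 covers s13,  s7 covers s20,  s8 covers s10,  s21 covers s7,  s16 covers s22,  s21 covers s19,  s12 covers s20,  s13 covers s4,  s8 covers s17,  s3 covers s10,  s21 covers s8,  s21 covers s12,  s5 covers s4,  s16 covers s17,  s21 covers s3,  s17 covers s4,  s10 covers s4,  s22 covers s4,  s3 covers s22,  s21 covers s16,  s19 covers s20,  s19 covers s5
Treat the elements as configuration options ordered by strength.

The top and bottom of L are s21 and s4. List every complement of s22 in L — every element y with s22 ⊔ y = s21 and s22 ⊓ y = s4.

s12, s19, s6, s8

Need y with s22 ∨ y = s21 and s22 ∧ y = s4.
Checking each element gives: s12, s19, s6, s8.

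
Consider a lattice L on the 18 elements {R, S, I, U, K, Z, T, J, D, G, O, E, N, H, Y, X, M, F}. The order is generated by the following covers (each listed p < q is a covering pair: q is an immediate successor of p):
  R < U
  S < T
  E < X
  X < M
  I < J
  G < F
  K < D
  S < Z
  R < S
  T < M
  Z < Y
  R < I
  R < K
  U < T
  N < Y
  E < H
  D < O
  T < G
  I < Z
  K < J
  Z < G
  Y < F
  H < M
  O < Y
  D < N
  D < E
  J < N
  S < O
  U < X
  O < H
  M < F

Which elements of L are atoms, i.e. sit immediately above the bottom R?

I, K, S, U

The atoms are exactly the elements that cover R: I, K, S, U.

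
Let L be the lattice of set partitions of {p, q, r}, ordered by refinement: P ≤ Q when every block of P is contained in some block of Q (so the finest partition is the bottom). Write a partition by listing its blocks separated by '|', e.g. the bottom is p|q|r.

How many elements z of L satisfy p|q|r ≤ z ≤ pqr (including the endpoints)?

The interval [p|q|r, pqr] = {pqr, pq|r, pr|q, p|qr, p|q|r}, which has 5 elements.

5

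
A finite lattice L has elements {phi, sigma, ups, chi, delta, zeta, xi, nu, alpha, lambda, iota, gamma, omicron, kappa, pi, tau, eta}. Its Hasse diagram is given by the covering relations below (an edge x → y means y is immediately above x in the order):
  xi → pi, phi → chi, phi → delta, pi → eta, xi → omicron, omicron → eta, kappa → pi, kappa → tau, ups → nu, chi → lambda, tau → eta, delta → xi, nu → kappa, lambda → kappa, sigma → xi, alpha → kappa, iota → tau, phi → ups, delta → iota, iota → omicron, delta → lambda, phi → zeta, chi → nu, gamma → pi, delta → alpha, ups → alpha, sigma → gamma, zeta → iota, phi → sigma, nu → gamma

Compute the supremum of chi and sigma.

Common upper bounds of {chi, sigma}: eta, gamma, pi.
The least among these is gamma.

gamma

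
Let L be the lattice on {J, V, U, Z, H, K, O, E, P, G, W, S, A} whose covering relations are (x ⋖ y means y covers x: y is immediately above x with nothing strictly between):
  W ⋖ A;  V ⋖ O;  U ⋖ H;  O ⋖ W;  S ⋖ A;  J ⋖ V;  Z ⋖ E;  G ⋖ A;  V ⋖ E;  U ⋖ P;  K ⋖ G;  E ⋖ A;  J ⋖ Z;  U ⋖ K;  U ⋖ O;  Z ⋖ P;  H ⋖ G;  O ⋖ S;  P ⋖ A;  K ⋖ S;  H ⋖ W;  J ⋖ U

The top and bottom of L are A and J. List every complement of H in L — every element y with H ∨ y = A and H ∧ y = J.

Need y with H ∨ y = A and H ∧ y = J.
Checking each element gives: E, Z.

E, Z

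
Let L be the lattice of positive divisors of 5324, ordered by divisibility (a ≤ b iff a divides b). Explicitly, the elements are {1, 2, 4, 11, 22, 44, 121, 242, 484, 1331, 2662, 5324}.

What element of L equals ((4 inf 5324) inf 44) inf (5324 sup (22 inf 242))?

4

4 ∧ 5324 = 4
4 ∧ 44 = 4
22 ∧ 242 = 22
5324 ∨ 22 = 5324
4 ∧ 5324 = 4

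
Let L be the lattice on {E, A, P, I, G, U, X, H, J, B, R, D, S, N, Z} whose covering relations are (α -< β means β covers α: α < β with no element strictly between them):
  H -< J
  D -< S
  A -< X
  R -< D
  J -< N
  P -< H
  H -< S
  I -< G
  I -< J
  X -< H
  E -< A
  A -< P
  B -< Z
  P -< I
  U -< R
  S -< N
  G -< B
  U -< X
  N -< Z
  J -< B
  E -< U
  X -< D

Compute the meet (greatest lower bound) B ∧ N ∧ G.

Common lower bounds of {B, N, G}: A, E, I, P.
The greatest among these is I.

I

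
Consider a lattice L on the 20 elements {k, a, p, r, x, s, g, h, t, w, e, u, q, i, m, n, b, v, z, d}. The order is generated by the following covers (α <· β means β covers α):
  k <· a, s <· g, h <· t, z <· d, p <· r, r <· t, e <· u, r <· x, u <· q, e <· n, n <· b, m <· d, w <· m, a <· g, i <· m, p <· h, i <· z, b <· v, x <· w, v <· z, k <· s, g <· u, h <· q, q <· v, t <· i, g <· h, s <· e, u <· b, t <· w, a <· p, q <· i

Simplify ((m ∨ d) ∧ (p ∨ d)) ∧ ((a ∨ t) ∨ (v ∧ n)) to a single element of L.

m ∨ d = d
p ∨ d = d
d ∧ d = d
a ∨ t = t
v ∧ n = n
t ∨ n = z
d ∧ z = z

z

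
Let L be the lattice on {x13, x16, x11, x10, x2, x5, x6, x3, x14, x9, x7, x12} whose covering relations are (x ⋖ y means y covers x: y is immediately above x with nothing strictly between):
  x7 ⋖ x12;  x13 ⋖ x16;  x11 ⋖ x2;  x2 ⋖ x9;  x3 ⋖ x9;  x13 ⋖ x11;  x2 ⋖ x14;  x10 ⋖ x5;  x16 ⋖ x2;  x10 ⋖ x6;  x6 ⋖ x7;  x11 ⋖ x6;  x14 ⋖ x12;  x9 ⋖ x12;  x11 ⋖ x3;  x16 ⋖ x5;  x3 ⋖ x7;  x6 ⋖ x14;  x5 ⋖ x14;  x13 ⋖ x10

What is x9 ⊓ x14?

x2

Common lower bounds of {x9, x14}: x11, x13, x16, x2.
The greatest among these is x2.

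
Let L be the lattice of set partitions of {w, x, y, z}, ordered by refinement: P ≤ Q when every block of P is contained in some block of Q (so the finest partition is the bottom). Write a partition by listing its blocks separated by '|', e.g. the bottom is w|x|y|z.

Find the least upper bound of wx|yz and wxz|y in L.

Common upper bounds of {wx|yz, wxz|y}: wxyz.
The least among these is wxyz.

wxyz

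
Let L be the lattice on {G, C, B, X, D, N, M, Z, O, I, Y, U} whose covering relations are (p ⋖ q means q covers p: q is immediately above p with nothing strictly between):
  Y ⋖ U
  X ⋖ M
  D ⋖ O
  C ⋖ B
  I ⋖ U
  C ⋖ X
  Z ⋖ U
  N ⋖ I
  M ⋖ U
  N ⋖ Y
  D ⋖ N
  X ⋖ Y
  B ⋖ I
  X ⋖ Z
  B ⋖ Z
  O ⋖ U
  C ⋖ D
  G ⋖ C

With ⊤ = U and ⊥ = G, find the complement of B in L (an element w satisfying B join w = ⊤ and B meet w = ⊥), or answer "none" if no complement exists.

none

For every candidate w, either B ∨ w ≠ U or B ∧ w ≠ G; no complement exists.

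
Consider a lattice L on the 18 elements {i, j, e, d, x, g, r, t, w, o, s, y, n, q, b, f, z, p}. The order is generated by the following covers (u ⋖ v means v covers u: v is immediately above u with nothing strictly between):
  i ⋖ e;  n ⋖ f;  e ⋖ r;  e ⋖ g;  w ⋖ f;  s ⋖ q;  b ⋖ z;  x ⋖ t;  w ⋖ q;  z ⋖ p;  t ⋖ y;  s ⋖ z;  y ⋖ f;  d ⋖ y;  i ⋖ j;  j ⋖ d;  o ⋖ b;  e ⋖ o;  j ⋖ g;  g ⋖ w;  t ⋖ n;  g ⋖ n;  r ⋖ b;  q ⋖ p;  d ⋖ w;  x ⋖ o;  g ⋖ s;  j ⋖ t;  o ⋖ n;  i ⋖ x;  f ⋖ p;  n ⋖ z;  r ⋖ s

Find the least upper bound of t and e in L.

Common upper bounds of {t, e}: f, n, p, z.
The least among these is n.

n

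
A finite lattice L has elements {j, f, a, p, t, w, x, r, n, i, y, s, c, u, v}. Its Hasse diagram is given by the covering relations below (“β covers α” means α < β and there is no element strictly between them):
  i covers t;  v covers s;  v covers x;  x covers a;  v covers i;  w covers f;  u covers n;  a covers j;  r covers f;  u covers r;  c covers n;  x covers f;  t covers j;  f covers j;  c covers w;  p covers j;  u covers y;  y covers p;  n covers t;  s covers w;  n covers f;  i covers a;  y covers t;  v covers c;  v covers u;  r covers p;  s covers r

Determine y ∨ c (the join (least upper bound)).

Common upper bounds of {y, c}: v.
The least among these is v.

v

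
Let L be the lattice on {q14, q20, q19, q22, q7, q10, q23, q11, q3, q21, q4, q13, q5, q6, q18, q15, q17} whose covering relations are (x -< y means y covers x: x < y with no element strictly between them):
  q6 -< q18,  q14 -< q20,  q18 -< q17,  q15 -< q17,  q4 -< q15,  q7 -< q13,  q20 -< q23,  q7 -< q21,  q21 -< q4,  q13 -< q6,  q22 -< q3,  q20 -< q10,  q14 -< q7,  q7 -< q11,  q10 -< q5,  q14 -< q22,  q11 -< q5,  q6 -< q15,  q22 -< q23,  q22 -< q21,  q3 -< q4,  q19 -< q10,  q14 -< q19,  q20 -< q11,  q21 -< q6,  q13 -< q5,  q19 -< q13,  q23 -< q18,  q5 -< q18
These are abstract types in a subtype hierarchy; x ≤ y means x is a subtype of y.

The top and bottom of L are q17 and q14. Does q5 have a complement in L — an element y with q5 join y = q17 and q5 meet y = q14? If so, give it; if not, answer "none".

Need y with q5 ∨ y = q17 and q5 ∧ y = q14.
Checking each element gives: q3.

q3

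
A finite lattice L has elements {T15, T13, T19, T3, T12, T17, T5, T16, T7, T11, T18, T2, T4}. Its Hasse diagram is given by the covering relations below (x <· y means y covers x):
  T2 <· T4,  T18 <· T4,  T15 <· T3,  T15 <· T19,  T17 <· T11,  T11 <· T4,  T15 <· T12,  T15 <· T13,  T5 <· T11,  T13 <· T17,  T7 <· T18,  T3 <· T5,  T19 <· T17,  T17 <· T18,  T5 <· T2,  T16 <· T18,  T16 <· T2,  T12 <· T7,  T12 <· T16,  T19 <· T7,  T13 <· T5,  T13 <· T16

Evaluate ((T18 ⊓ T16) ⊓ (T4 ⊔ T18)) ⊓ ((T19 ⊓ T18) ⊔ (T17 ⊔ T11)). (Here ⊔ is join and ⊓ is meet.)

T18 ∧ T16 = T16
T4 ∨ T18 = T4
T16 ∧ T4 = T16
T19 ∧ T18 = T19
T17 ∨ T11 = T11
T19 ∨ T11 = T11
T16 ∧ T11 = T13

T13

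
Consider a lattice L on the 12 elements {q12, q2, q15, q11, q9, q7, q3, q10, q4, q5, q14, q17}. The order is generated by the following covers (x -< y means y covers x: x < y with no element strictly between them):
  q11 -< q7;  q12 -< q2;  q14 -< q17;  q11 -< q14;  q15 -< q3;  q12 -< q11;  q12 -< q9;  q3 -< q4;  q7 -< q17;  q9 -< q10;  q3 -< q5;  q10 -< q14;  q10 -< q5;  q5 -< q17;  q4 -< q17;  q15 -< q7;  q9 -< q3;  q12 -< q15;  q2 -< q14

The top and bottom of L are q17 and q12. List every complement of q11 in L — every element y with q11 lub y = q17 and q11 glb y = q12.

Need y with q11 ∨ y = q17 and q11 ∧ y = q12.
Checking each element gives: q3, q4, q5.

q3, q4, q5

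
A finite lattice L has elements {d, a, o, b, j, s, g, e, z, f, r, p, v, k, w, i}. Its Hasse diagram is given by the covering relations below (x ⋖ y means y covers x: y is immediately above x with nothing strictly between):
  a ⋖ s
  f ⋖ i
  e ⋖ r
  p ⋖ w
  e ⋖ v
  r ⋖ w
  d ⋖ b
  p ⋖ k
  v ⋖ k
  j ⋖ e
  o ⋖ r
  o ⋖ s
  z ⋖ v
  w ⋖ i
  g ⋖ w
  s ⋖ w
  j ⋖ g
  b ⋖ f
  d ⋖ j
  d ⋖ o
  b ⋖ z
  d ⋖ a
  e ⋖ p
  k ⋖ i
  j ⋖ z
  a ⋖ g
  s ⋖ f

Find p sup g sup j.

Common upper bounds of {p, g, j}: i, w.
The least among these is w.

w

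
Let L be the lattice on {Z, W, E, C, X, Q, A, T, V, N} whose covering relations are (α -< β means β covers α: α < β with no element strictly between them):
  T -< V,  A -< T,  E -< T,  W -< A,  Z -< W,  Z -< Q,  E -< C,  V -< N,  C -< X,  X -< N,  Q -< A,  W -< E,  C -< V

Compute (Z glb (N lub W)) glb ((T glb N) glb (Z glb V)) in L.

Z

N ∨ W = N
Z ∧ N = Z
T ∧ N = T
Z ∧ V = Z
T ∧ Z = Z
Z ∧ Z = Z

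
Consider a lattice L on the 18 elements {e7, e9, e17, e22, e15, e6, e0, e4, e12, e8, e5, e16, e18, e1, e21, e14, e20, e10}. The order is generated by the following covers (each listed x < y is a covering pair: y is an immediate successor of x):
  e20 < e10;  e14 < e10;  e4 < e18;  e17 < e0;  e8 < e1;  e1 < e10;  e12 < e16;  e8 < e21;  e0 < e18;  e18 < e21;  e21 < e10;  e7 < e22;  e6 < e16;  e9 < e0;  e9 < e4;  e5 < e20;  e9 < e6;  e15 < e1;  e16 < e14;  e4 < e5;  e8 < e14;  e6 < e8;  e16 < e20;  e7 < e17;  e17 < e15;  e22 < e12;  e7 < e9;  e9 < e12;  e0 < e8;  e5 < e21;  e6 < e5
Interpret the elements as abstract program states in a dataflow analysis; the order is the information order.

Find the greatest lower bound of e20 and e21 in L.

Common lower bounds of {e20, e21}: e4, e5, e6, e7, e9.
The greatest among these is e5.

e5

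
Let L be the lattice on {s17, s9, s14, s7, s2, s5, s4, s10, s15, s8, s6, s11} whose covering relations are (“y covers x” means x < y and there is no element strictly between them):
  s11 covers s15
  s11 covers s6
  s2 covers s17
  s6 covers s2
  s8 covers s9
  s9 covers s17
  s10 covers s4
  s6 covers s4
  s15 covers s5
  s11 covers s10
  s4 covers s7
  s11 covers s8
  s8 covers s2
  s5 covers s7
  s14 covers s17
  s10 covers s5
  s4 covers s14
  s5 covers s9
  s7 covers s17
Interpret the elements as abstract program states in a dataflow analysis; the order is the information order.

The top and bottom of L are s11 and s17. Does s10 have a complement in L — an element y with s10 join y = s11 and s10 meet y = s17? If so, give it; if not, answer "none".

Need y with s10 ∨ y = s11 and s10 ∧ y = s17.
Checking each element gives: s2.

s2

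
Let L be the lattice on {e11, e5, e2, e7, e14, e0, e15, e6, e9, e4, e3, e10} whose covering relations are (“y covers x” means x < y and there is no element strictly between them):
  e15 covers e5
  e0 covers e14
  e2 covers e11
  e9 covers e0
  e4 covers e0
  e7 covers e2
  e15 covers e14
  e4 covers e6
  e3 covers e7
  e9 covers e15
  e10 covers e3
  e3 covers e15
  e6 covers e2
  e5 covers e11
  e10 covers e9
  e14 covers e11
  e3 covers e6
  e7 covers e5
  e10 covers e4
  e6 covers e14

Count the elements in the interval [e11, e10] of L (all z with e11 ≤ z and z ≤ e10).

12

The interval [e11, e10] = {e0, e10, e11, e14, e15, e2, e3, e4, e5, e6, e7, e9}, which has 12 elements.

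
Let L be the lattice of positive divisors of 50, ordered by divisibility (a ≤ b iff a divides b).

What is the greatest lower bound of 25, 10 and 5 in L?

5

In the divisibility order, the meet is the greatest common divisor: gcd(25, 10, 5) = 5.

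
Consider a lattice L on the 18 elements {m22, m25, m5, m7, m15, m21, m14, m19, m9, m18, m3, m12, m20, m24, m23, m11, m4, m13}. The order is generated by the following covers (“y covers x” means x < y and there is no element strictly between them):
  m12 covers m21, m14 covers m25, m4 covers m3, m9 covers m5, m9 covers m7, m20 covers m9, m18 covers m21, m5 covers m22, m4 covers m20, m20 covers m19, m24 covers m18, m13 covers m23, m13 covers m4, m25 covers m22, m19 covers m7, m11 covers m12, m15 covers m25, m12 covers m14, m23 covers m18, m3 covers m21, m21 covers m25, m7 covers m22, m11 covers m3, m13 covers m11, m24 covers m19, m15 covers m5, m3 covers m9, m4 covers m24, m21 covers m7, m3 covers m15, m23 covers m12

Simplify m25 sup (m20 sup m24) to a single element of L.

m4

m20 ∨ m24 = m4
m25 ∨ m4 = m4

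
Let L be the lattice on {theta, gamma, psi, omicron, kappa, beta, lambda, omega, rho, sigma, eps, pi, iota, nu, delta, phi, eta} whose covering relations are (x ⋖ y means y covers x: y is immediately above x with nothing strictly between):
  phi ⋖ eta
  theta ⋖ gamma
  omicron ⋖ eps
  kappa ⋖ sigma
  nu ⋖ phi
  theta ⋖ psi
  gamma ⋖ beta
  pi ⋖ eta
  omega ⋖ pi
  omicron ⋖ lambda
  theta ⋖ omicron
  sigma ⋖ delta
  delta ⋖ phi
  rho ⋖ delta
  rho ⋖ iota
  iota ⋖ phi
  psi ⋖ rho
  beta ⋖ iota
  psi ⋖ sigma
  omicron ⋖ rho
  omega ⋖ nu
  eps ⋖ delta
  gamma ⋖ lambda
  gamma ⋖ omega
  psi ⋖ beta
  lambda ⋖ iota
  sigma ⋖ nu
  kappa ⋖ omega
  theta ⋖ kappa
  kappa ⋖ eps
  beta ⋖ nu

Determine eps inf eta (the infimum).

Common lower bounds of {eps, eta}: eps, kappa, omicron, theta.
The greatest among these is eps.

eps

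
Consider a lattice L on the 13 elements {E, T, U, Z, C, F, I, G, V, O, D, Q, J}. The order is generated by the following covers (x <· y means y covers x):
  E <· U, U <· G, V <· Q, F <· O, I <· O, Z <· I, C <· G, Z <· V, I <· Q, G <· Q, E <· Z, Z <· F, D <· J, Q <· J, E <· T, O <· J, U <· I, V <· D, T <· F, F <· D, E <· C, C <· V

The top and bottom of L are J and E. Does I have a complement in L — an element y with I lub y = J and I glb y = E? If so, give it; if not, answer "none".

For every candidate y, either I ∨ y ≠ J or I ∧ y ≠ E; no complement exists.

none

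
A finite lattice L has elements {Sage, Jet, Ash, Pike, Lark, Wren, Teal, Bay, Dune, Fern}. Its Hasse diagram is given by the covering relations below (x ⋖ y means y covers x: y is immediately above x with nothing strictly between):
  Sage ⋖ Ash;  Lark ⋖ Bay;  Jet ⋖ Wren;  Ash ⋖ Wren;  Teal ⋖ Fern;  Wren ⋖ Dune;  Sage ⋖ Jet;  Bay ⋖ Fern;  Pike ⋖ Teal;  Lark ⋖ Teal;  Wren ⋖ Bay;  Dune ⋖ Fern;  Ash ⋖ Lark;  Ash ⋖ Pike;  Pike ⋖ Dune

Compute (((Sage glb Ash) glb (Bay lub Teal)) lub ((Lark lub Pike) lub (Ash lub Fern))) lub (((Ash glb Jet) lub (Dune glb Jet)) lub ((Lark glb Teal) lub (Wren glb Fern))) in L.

Sage ∧ Ash = Sage
Bay ∨ Teal = Fern
Sage ∧ Fern = Sage
Lark ∨ Pike = Teal
Ash ∨ Fern = Fern
Teal ∨ Fern = Fern
Sage ∨ Fern = Fern
Ash ∧ Jet = Sage
Dune ∧ Jet = Jet
Sage ∨ Jet = Jet
Lark ∧ Teal = Lark
Wren ∧ Fern = Wren
Lark ∨ Wren = Bay
Jet ∨ Bay = Bay
Fern ∨ Bay = Fern

Fern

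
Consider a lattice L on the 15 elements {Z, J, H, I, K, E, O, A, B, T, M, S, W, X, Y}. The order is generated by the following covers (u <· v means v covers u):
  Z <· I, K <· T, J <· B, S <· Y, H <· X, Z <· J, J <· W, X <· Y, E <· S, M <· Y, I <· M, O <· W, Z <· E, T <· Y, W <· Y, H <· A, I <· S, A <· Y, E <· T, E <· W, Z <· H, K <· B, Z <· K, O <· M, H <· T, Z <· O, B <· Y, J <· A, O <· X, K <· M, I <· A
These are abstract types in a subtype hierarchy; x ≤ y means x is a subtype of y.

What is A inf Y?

Common lower bounds of {A, Y}: A, H, I, J, Z.
The greatest among these is A.

A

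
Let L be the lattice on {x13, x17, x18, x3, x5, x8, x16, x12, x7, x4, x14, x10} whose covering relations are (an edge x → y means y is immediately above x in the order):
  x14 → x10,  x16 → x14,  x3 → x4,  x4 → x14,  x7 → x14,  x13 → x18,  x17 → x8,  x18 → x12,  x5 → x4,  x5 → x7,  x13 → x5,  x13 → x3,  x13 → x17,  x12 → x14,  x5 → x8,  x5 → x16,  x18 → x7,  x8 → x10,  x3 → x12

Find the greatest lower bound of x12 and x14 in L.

Common lower bounds of {x12, x14}: x12, x13, x18, x3.
The greatest among these is x12.

x12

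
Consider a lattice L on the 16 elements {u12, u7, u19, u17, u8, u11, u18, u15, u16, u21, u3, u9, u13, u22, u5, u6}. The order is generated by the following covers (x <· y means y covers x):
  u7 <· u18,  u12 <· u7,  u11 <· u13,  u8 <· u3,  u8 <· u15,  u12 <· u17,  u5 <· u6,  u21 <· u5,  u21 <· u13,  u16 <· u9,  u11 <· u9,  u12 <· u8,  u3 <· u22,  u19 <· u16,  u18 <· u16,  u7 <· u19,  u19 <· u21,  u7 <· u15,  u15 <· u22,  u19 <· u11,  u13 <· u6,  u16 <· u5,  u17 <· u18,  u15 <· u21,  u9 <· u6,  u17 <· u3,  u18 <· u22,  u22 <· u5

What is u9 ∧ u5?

u16

Common lower bounds of {u9, u5}: u12, u16, u17, u18, u19, u7.
The greatest among these is u16.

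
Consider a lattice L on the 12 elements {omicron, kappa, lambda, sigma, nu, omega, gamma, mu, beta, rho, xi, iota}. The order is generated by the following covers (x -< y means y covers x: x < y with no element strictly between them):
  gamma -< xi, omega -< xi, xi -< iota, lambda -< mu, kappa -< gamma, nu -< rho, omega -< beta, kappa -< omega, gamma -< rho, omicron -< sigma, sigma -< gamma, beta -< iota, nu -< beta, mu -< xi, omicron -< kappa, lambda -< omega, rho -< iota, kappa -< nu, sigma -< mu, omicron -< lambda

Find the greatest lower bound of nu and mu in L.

Common lower bounds of {nu, mu}: omicron.
The greatest among these is omicron.

omicron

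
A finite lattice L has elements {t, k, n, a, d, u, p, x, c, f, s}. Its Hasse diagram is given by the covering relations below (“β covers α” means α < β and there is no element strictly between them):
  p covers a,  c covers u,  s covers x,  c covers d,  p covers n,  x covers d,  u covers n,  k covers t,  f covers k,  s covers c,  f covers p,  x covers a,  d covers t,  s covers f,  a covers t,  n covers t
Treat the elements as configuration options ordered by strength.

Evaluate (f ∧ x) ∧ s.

f ∧ x = a
a ∧ s = a

a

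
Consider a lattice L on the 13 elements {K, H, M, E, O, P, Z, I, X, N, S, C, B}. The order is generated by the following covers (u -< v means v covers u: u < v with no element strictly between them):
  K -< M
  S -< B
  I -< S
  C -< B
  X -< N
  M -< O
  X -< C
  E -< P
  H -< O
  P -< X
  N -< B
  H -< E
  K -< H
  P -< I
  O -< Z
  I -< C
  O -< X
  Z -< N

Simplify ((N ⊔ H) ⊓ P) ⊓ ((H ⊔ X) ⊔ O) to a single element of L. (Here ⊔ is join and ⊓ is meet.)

P

N ∨ H = N
N ∧ P = P
H ∨ X = X
X ∨ O = X
P ∧ X = P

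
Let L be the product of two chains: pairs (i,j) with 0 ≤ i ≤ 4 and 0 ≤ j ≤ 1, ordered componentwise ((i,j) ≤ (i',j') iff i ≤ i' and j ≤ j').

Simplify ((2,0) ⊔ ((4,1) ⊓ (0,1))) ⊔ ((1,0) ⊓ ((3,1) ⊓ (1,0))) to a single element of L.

(2,1)

(4,1) ∧ (0,1) = (0,1)
(2,0) ∨ (0,1) = (2,1)
(3,1) ∧ (1,0) = (1,0)
(1,0) ∧ (1,0) = (1,0)
(2,1) ∨ (1,0) = (2,1)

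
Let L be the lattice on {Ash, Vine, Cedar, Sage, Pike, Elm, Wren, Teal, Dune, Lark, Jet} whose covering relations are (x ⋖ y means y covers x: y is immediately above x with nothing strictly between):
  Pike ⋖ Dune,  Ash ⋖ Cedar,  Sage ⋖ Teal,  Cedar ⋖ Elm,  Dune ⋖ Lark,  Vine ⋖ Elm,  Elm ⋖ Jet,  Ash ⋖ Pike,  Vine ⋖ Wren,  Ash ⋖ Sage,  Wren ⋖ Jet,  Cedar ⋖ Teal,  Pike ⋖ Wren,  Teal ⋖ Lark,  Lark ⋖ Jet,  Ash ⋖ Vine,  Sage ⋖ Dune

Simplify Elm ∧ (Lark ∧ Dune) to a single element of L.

Ash

Lark ∧ Dune = Dune
Elm ∧ Dune = Ash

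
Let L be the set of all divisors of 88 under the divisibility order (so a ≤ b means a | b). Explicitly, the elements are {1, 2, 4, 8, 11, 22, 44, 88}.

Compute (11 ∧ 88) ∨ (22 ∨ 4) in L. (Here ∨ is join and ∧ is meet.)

11 ∧ 88 = 11
22 ∨ 4 = 44
11 ∨ 44 = 44

44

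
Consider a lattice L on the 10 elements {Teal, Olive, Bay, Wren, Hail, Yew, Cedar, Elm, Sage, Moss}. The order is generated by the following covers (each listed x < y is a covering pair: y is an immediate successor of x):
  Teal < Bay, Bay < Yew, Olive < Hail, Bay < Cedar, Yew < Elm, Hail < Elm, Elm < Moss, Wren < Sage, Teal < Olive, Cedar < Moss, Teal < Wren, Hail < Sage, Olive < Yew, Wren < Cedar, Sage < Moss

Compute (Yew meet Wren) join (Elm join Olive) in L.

Yew ∧ Wren = Teal
Elm ∨ Olive = Elm
Teal ∨ Elm = Elm

Elm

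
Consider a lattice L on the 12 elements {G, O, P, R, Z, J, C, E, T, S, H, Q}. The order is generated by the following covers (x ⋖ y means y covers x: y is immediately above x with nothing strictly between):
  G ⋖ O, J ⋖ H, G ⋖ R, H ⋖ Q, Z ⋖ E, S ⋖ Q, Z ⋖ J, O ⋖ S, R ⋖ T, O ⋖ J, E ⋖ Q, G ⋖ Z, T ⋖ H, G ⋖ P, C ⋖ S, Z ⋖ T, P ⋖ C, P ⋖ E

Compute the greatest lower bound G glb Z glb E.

Common lower bounds of {G, Z, E}: G.
The greatest among these is G.

G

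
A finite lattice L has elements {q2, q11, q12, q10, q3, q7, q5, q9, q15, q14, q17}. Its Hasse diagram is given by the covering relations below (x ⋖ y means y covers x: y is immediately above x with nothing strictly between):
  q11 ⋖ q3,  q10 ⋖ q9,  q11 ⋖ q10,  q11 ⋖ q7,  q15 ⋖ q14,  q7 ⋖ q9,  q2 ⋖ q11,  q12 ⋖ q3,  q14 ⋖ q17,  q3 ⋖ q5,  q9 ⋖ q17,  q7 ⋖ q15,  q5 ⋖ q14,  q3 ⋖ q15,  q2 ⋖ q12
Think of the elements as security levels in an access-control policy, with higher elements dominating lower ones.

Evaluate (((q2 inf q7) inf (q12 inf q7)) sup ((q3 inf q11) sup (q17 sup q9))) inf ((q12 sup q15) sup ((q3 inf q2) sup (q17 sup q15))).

q17

q2 ∧ q7 = q2
q12 ∧ q7 = q2
q2 ∧ q2 = q2
q3 ∧ q11 = q11
q17 ∨ q9 = q17
q11 ∨ q17 = q17
q2 ∨ q17 = q17
q12 ∨ q15 = q15
q3 ∧ q2 = q2
q17 ∨ q15 = q17
q2 ∨ q17 = q17
q15 ∨ q17 = q17
q17 ∧ q17 = q17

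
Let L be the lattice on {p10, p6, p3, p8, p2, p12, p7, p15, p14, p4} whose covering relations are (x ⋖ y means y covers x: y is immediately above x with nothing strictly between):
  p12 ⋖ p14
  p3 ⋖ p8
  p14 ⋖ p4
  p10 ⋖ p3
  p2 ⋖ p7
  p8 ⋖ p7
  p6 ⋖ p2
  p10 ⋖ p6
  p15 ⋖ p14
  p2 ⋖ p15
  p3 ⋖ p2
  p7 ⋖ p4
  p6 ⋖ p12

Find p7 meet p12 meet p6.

p6

Common lower bounds of {p7, p12, p6}: p10, p6.
The greatest among these is p6.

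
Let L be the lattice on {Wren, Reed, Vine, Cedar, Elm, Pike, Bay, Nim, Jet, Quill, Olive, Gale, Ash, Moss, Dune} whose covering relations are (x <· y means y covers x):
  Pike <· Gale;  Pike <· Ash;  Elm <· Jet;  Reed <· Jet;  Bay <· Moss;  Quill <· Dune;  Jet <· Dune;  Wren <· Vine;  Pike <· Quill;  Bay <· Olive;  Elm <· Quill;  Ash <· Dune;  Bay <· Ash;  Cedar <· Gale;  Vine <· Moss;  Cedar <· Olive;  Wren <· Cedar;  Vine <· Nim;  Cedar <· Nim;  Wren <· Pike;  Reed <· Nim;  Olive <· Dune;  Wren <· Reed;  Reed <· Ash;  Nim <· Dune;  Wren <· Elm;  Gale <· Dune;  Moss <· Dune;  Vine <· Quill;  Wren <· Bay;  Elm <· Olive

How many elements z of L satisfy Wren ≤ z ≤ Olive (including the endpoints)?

The interval [Wren, Olive] = {Bay, Cedar, Elm, Olive, Wren}, which has 5 elements.

5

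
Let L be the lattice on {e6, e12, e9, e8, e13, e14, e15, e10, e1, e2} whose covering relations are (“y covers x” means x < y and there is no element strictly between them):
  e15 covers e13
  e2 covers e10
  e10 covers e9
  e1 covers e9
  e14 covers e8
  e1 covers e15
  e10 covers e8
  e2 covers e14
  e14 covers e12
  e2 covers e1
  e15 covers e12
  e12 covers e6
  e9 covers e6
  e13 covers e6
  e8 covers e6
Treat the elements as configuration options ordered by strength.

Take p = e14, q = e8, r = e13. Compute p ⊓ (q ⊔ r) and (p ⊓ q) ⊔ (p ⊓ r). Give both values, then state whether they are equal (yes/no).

e14; e8; no

q ⊔ r = e2, so p ⊓ (q ⊔ r) = e14 ⊓ e2 = e14.
p ⊓ q = e8 and p ⊓ r = e6, so (p ⊓ q) ⊔ (p ⊓ r) = e8 ⊔ e6 = e8.
Equal: no.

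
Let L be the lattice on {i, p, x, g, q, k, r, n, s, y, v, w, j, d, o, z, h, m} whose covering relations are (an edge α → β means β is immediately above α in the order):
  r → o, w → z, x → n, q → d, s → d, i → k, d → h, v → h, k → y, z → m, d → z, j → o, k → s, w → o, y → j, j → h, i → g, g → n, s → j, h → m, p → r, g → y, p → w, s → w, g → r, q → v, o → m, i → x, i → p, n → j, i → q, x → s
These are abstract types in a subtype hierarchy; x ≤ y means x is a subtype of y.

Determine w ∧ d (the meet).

Common lower bounds of {w, d}: i, k, s, x.
The greatest among these is s.

s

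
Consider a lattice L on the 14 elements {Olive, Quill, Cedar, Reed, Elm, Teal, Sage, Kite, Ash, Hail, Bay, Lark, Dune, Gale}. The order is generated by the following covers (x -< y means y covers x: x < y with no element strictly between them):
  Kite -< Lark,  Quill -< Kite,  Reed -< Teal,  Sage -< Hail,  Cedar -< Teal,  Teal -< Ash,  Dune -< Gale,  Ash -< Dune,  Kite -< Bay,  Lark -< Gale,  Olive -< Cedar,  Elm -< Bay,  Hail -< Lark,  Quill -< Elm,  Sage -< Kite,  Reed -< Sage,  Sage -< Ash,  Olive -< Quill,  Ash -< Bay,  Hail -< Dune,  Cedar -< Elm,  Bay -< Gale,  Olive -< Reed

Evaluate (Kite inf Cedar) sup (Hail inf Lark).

Hail

Kite ∧ Cedar = Olive
Hail ∧ Lark = Hail
Olive ∨ Hail = Hail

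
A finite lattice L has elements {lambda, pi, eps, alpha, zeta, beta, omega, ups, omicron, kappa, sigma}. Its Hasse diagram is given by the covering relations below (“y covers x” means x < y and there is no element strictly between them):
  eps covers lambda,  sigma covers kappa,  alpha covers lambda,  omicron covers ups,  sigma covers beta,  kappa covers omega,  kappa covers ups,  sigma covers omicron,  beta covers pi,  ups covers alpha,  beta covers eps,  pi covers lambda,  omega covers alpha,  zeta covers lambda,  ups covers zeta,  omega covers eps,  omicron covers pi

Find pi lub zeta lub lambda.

omicron

Common upper bounds of {pi, zeta, lambda}: omicron, sigma.
The least among these is omicron.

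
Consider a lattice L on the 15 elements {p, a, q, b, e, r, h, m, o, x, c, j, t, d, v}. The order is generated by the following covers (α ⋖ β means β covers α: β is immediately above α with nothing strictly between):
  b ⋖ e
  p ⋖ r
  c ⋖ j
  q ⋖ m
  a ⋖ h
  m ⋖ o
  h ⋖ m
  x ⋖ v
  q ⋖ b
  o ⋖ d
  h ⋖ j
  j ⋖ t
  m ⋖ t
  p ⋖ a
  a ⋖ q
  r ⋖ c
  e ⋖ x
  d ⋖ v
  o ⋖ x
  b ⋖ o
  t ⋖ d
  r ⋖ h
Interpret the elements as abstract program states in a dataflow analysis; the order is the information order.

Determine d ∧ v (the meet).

Common lower bounds of {d, v}: a, b, c, d, h, j, m, o, p, q, r, t.
The greatest among these is d.

d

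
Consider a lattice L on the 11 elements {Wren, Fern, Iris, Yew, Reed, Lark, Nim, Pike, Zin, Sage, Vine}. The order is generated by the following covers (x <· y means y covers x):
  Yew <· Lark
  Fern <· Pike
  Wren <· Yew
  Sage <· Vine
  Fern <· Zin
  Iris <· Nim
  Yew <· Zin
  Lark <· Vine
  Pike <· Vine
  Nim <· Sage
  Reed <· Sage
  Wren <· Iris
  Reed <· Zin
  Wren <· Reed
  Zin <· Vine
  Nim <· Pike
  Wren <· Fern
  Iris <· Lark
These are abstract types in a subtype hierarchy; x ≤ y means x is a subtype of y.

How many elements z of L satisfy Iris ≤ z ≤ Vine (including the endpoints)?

6

The interval [Iris, Vine] = {Iris, Lark, Nim, Pike, Sage, Vine}, which has 6 elements.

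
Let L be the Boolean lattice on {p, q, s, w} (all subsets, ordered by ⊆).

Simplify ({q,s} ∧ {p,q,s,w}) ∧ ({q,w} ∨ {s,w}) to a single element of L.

{q,s} ∧ {p,q,s,w} = {q,s}
{q,w} ∨ {s,w} = {q,s,w}
{q,s} ∧ {q,s,w} = {q,s}

{q,s}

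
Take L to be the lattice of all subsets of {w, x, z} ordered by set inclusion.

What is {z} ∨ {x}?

Common upper bounds of {{z}, {x}}: {w,x,z}, {x,z}.
The least among these is {x,z}.

{x,z}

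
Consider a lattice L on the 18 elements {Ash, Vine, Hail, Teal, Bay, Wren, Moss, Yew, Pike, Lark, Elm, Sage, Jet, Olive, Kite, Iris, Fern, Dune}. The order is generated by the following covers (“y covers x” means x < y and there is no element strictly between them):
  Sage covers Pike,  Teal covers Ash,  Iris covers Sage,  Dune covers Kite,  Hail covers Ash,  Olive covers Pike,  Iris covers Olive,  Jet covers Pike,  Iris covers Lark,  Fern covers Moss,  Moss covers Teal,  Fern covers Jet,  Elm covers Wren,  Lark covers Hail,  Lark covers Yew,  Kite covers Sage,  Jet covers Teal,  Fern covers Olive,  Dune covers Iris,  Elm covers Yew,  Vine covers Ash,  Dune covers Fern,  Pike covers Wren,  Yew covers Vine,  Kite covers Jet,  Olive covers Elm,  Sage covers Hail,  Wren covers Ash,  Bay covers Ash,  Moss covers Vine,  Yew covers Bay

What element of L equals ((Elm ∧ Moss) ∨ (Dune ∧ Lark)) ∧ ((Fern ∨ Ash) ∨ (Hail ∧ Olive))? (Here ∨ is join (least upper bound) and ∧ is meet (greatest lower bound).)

Elm ∧ Moss = Vine
Dune ∧ Lark = Lark
Vine ∨ Lark = Lark
Fern ∨ Ash = Fern
Hail ∧ Olive = Ash
Fern ∨ Ash = Fern
Lark ∧ Fern = Yew

Yew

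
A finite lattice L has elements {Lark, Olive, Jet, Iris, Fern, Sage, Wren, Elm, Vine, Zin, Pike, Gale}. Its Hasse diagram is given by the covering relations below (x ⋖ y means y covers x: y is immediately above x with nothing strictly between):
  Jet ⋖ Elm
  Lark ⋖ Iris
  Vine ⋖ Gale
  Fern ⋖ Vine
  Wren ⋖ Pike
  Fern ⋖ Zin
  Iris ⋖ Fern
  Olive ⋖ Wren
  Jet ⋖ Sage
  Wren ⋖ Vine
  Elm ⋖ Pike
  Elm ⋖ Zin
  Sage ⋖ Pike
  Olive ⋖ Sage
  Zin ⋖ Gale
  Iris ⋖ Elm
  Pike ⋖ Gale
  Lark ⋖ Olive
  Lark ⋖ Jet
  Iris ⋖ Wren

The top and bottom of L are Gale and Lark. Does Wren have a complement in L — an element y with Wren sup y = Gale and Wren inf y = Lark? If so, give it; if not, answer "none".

For every candidate y, either Wren ∨ y ≠ Gale or Wren ∧ y ≠ Lark; no complement exists.

none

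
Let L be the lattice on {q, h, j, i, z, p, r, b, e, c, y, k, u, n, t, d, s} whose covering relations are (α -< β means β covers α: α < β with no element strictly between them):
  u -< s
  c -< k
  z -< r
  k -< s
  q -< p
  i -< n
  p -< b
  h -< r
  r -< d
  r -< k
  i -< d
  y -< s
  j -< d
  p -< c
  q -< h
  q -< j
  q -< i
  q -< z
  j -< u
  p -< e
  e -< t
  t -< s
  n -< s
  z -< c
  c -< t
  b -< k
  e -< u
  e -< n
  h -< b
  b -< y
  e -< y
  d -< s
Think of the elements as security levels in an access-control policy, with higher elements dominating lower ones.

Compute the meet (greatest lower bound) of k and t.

c

Common lower bounds of {k, t}: c, p, q, z.
The greatest among these is c.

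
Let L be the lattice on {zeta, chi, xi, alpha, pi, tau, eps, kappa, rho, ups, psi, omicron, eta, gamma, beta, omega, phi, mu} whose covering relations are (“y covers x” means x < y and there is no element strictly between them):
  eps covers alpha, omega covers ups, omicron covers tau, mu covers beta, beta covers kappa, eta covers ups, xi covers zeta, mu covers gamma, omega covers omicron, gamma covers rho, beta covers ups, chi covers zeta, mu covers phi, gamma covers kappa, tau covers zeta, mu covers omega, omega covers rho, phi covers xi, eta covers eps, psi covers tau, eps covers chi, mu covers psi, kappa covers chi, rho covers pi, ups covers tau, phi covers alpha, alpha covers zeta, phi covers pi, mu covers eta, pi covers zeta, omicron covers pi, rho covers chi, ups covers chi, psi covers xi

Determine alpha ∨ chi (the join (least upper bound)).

Common upper bounds of {alpha, chi}: eps, eta, mu.
The least among these is eps.

eps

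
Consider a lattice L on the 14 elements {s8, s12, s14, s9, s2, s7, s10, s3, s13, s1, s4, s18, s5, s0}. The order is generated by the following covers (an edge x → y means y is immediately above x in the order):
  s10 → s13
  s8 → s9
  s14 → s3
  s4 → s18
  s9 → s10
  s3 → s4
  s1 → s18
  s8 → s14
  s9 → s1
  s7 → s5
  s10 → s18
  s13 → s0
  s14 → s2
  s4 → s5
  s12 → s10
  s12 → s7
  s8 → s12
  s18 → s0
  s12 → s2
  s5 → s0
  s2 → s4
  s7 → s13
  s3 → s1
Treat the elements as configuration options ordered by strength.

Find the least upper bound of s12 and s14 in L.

Common upper bounds of {s12, s14}: s0, s18, s2, s4, s5.
The least among these is s2.

s2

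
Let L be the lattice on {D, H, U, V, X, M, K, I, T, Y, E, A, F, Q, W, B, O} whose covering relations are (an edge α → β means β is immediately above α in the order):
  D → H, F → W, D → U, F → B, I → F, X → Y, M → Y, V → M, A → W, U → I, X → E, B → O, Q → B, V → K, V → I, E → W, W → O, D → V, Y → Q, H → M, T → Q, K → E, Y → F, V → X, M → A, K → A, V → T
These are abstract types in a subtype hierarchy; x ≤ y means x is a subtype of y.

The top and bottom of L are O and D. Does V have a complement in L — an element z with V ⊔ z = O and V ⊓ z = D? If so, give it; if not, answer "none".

none

For every candidate z, either V ∨ z ≠ O or V ∧ z ≠ D; no complement exists.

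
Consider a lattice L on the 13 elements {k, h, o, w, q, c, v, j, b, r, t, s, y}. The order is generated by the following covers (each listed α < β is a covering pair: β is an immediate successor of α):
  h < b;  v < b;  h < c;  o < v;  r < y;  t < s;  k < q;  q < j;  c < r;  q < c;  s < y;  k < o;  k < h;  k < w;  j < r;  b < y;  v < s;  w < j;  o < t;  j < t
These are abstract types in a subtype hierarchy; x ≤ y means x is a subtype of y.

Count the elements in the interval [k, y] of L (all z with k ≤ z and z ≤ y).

13

The interval [k, y] = {b, c, h, j, k, o, q, r, s, t, v, w, y}, which has 13 elements.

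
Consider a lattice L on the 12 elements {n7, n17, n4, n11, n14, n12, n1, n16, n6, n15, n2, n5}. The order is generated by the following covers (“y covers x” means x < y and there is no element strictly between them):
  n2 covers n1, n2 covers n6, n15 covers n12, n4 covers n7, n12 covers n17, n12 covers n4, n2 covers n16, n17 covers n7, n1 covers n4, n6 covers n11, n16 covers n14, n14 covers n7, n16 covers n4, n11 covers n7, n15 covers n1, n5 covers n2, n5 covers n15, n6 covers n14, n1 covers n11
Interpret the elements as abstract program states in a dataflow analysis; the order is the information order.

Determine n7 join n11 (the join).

n11

Common upper bounds of {n7, n11}: n1, n11, n15, n2, n5, n6.
The least among these is n11.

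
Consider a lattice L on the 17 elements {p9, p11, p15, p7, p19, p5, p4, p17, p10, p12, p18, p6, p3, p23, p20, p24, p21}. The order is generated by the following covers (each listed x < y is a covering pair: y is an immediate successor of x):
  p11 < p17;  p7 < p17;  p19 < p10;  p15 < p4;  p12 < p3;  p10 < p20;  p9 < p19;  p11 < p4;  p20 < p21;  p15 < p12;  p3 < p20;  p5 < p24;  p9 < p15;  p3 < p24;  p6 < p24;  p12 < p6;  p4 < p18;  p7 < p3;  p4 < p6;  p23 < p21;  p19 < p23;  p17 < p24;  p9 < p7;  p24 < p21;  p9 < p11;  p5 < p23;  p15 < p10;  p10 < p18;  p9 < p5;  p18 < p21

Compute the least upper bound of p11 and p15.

Common upper bounds of {p11, p15}: p18, p21, p24, p4, p6.
The least among these is p4.

p4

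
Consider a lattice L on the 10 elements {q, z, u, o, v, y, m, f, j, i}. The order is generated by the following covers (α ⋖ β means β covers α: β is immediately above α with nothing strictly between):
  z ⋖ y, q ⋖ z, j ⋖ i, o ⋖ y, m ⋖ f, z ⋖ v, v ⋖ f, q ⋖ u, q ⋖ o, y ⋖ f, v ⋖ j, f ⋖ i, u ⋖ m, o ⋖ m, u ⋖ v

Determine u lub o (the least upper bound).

Common upper bounds of {u, o}: f, i, m.
The least among these is m.

m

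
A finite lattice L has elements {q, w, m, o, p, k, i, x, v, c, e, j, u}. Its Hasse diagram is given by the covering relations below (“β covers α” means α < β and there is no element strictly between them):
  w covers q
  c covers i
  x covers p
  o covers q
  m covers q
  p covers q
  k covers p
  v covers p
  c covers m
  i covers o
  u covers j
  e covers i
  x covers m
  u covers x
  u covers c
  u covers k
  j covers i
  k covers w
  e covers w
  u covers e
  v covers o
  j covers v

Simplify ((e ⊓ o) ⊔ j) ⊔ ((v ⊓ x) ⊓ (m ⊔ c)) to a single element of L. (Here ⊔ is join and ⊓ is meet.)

e ∧ o = o
o ∨ j = j
v ∧ x = p
m ∨ c = c
p ∧ c = q
j ∨ q = j

j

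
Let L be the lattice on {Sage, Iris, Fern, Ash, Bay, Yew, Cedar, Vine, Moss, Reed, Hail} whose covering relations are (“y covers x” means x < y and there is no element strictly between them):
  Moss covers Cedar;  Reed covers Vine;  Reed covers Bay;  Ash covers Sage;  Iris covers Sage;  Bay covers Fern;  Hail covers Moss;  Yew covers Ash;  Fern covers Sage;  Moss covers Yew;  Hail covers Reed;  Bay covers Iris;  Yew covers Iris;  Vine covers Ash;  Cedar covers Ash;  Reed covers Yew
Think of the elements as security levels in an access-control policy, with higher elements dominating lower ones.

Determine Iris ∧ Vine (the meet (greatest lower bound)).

Common lower bounds of {Iris, Vine}: Sage.
The greatest among these is Sage.

Sage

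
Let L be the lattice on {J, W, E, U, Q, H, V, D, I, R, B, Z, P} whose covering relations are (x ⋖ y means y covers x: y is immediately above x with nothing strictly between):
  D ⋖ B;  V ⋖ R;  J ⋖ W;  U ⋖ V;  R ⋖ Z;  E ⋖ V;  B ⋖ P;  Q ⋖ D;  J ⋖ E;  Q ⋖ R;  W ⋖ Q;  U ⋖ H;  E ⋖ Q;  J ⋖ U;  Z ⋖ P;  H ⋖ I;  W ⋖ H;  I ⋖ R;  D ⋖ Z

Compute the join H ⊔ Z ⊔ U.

Common upper bounds of {H, Z, U}: P, Z.
The least among these is Z.

Z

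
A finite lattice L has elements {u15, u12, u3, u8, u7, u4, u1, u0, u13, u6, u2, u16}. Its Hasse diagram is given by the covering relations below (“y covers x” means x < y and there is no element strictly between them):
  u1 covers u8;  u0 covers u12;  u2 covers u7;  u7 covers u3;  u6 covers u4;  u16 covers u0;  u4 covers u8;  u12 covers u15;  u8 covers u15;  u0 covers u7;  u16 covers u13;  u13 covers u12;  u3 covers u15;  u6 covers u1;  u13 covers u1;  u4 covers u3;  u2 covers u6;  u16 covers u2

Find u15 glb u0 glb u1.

Common lower bounds of {u15, u0, u1}: u15.
The greatest among these is u15.

u15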